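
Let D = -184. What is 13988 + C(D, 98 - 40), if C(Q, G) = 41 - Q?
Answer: 14213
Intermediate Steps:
13988 + C(D, 98 - 40) = 13988 + (41 - 1*(-184)) = 13988 + (41 + 184) = 13988 + 225 = 14213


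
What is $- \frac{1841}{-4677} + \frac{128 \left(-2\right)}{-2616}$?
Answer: $\frac{83519}{169931} \approx 0.49149$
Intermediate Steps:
$- \frac{1841}{-4677} + \frac{128 \left(-2\right)}{-2616} = \left(-1841\right) \left(- \frac{1}{4677}\right) - - \frac{32}{327} = \frac{1841}{4677} + \frac{32}{327} = \frac{83519}{169931}$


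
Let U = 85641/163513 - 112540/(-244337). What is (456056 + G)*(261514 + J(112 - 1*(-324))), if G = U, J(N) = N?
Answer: 4772863761802473557350/39952275881 ≈ 1.1946e+11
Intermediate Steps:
U = 39327018037/39952275881 (U = 85641*(1/163513) - 112540*(-1/244337) = 85641/163513 + 112540/244337 = 39327018037/39952275881 ≈ 0.98435)
G = 39327018037/39952275881 ≈ 0.98435
(456056 + G)*(261514 + J(112 - 1*(-324))) = (456056 + 39327018037/39952275881)*(261514 + (112 - 1*(-324))) = 18220514456203373*(261514 + (112 + 324))/39952275881 = 18220514456203373*(261514 + 436)/39952275881 = (18220514456203373/39952275881)*261950 = 4772863761802473557350/39952275881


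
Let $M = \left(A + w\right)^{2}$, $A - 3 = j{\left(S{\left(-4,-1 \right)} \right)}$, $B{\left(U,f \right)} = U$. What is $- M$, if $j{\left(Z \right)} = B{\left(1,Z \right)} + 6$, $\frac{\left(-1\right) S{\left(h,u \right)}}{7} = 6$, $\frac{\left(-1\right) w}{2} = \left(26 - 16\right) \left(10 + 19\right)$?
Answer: $-324900$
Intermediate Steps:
$w = -580$ ($w = - 2 \left(26 - 16\right) \left(10 + 19\right) = - 2 \cdot 10 \cdot 29 = \left(-2\right) 290 = -580$)
$S{\left(h,u \right)} = -42$ ($S{\left(h,u \right)} = \left(-7\right) 6 = -42$)
$j{\left(Z \right)} = 7$ ($j{\left(Z \right)} = 1 + 6 = 7$)
$A = 10$ ($A = 3 + 7 = 10$)
$M = 324900$ ($M = \left(10 - 580\right)^{2} = \left(-570\right)^{2} = 324900$)
$- M = \left(-1\right) 324900 = -324900$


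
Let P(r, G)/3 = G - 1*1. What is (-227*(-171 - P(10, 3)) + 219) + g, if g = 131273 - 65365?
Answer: 106306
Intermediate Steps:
g = 65908
P(r, G) = -3 + 3*G (P(r, G) = 3*(G - 1*1) = 3*(G - 1) = 3*(-1 + G) = -3 + 3*G)
(-227*(-171 - P(10, 3)) + 219) + g = (-227*(-171 - (-3 + 3*3)) + 219) + 65908 = (-227*(-171 - (-3 + 9)) + 219) + 65908 = (-227*(-171 - 1*6) + 219) + 65908 = (-227*(-171 - 6) + 219) + 65908 = (-227*(-177) + 219) + 65908 = (40179 + 219) + 65908 = 40398 + 65908 = 106306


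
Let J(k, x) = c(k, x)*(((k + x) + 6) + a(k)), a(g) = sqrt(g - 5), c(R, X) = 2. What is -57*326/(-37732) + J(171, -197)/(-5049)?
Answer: 47664899/95254434 - 2*sqrt(166)/5049 ≈ 0.49529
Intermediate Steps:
a(g) = sqrt(-5 + g)
J(k, x) = 12 + 2*k + 2*x + 2*sqrt(-5 + k) (J(k, x) = 2*(((k + x) + 6) + sqrt(-5 + k)) = 2*((6 + k + x) + sqrt(-5 + k)) = 2*(6 + k + x + sqrt(-5 + k)) = 12 + 2*k + 2*x + 2*sqrt(-5 + k))
-57*326/(-37732) + J(171, -197)/(-5049) = -57*326/(-37732) + (12 + 2*171 + 2*(-197) + 2*sqrt(-5 + 171))/(-5049) = -18582*(-1/37732) + (12 + 342 - 394 + 2*sqrt(166))*(-1/5049) = 9291/18866 + (-40 + 2*sqrt(166))*(-1/5049) = 9291/18866 + (40/5049 - 2*sqrt(166)/5049) = 47664899/95254434 - 2*sqrt(166)/5049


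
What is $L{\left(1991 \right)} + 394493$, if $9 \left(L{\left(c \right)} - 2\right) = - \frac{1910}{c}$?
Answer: $\frac{7068953995}{17919} \approx 3.945 \cdot 10^{5}$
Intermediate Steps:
$L{\left(c \right)} = 2 - \frac{1910}{9 c}$ ($L{\left(c \right)} = 2 + \frac{\left(-1910\right) \frac{1}{c}}{9} = 2 - \frac{1910}{9 c}$)
$L{\left(1991 \right)} + 394493 = \left(2 - \frac{1910}{9 \cdot 1991}\right) + 394493 = \left(2 - \frac{1910}{17919}\right) + 394493 = \frac{33928}{17919} + 394493 = \frac{7068953995}{17919}$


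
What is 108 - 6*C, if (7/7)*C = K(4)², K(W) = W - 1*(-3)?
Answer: -186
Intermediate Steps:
K(W) = 3 + W (K(W) = W + 3 = 3 + W)
C = 49 (C = (3 + 4)² = 7² = 49)
108 - 6*C = 108 - 6*49 = 108 - 294 = -186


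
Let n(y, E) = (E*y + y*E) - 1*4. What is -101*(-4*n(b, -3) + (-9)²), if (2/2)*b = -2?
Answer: -4949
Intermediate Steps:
b = -2
n(y, E) = -4 + 2*E*y (n(y, E) = (E*y + E*y) - 4 = 2*E*y - 4 = -4 + 2*E*y)
-101*(-4*n(b, -3) + (-9)²) = -101*(-4*(-4 + 2*(-3)*(-2)) + (-9)²) = -101*(-4*(-4 + 12) + 81) = -101*(-4*8 + 81) = -101*(-32 + 81) = -101*49 = -4949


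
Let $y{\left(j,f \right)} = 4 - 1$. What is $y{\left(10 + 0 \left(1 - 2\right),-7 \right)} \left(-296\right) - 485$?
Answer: $-1373$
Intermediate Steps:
$y{\left(j,f \right)} = 3$
$y{\left(10 + 0 \left(1 - 2\right),-7 \right)} \left(-296\right) - 485 = 3 \left(-296\right) - 485 = -888 - 485 = -1373$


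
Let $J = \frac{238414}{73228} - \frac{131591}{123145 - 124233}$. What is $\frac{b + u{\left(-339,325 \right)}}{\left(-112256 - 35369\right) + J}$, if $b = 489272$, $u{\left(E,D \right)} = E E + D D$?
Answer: $- \frac{14138166281088}{2937923226955} \approx -4.8123$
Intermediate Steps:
$u{\left(E,D \right)} = D^{2} + E^{2}$ ($u{\left(E,D \right)} = E^{2} + D^{2} = D^{2} + E^{2}$)
$J = \frac{2473885045}{19918016}$ ($J = 238414 \cdot \frac{1}{73228} - \frac{131591}{-1088} = \frac{119207}{36614} - - \frac{131591}{1088} = \frac{119207}{36614} + \frac{131591}{1088} = \frac{2473885045}{19918016} \approx 124.2$)
$\frac{b + u{\left(-339,325 \right)}}{\left(-112256 - 35369\right) + J} = \frac{489272 + \left(325^{2} + \left(-339\right)^{2}\right)}{\left(-112256 - 35369\right) + \frac{2473885045}{19918016}} = \frac{489272 + \left(105625 + 114921\right)}{-147625 + \frac{2473885045}{19918016}} = \frac{489272 + 220546}{- \frac{2937923226955}{19918016}} = 709818 \left(- \frac{19918016}{2937923226955}\right) = - \frac{14138166281088}{2937923226955}$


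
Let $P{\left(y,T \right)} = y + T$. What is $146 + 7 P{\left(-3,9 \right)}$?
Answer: $188$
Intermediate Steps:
$P{\left(y,T \right)} = T + y$
$146 + 7 P{\left(-3,9 \right)} = 146 + 7 \left(9 - 3\right) = 146 + 7 \cdot 6 = 146 + 42 = 188$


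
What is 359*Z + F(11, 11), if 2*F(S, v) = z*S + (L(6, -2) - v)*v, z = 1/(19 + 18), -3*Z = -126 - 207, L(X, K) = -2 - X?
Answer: 1470552/37 ≈ 39745.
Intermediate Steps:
Z = 111 (Z = -(-126 - 207)/3 = -⅓*(-333) = 111)
z = 1/37 ≈ 0.027027
F(S, v) = S/74 + v*(-8 - v)/2 (F(S, v) = (S/37 + ((-2 - 1*6) - v)*v)/2 = (S/37 + ((-2 - 6) - v)*v)/2 = (S/37 + (-8 - v)*v)/2 = (S/37 + v*(-8 - v))/2 = S/74 + v*(-8 - v)/2)
359*Z + F(11, 11) = 359*111 + (-4*11 - ½*11² + (1/74)*11) = 39849 + (-44 - ½*121 + 11/74) = 39849 + (-44 - 121/2 + 11/74) = 39849 - 3861/37 = 1470552/37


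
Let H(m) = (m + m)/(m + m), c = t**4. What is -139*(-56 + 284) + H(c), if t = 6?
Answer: -31691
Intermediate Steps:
c = 1296 (c = 6**4 = 1296)
H(m) = 1 (H(m) = (2*m)/((2*m)) = (2*m)*(1/(2*m)) = 1)
-139*(-56 + 284) + H(c) = -139*(-56 + 284) + 1 = -139*228 + 1 = -31692 + 1 = -31691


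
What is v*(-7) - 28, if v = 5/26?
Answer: -763/26 ≈ -29.346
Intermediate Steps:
v = 5/26 (v = 5*(1/26) = 5/26 ≈ 0.19231)
v*(-7) - 28 = (5/26)*(-7) - 28 = -35/26 - 28 = -763/26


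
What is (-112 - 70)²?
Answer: 33124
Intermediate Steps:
(-112 - 70)² = (-182)² = 33124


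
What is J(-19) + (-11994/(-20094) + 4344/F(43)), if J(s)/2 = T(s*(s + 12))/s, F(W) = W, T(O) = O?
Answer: 12617915/144007 ≈ 87.620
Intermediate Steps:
J(s) = 24 + 2*s (J(s) = 2*((s*(s + 12))/s) = 2*((s*(12 + s))/s) = 2*(12 + s) = 24 + 2*s)
J(-19) + (-11994/(-20094) + 4344/F(43)) = (24 + 2*(-19)) + (-11994/(-20094) + 4344/43) = (24 - 38) + (-11994*(-1/20094) + 4344*(1/43)) = -14 + (1999/3349 + 4344/43) = -14 + 14634013/144007 = 12617915/144007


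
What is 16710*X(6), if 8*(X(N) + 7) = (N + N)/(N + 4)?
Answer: -228927/2 ≈ -1.1446e+5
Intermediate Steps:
X(N) = -7 + N/(4*(4 + N)) (X(N) = -7 + ((N + N)/(N + 4))/8 = -7 + ((2*N)/(4 + N))/8 = -7 + (2*N/(4 + N))/8 = -7 + N/(4*(4 + N)))
16710*X(6) = 16710*((-112 - 27*6)/(4*(4 + 6))) = 16710*((¼)*(-112 - 162)/10) = 16710*((¼)*(⅒)*(-274)) = 16710*(-137/20) = -228927/2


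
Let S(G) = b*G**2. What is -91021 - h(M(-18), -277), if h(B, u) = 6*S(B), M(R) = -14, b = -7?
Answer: -82789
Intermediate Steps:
S(G) = -7*G**2
h(B, u) = -42*B**2 (h(B, u) = 6*(-7*B**2) = -42*B**2)
-91021 - h(M(-18), -277) = -91021 - (-42)*(-14)**2 = -91021 - (-42)*196 = -91021 - 1*(-8232) = -91021 + 8232 = -82789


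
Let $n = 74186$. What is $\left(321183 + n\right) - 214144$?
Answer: $181225$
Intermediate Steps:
$\left(321183 + n\right) - 214144 = \left(321183 + 74186\right) - 214144 = 395369 - 214144 = 181225$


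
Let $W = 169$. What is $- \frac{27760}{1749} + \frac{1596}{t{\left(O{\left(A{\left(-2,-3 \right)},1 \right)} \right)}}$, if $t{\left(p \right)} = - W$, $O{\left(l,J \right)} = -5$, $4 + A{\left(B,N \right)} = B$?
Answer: $- \frac{7482844}{295581} \approx -25.316$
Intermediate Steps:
$A{\left(B,N \right)} = -4 + B$
$t{\left(p \right)} = -169$ ($t{\left(p \right)} = \left(-1\right) 169 = -169$)
$- \frac{27760}{1749} + \frac{1596}{t{\left(O{\left(A{\left(-2,-3 \right)},1 \right)} \right)}} = - \frac{27760}{1749} + \frac{1596}{-169} = \left(-27760\right) \frac{1}{1749} + 1596 \left(- \frac{1}{169}\right) = - \frac{27760}{1749} - \frac{1596}{169} = - \frac{7482844}{295581}$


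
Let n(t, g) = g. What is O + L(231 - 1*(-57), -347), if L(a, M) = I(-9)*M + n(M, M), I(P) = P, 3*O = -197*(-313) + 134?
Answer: 70123/3 ≈ 23374.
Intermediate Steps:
O = 61795/3 (O = (-197*(-313) + 134)/3 = (61661 + 134)/3 = (⅓)*61795 = 61795/3 ≈ 20598.)
L(a, M) = -8*M (L(a, M) = -9*M + M = -8*M)
O + L(231 - 1*(-57), -347) = 61795/3 - 8*(-347) = 61795/3 + 2776 = 70123/3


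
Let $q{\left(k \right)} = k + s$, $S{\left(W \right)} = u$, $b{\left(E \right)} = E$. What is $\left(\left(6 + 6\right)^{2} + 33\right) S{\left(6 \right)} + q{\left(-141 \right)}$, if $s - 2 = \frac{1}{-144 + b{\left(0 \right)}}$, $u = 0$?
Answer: $- \frac{20017}{144} \approx -139.01$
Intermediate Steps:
$S{\left(W \right)} = 0$
$s = \frac{287}{144}$ ($s = 2 + \frac{1}{-144 + 0} = 2 + \frac{1}{-144} = 2 - \frac{1}{144} = \frac{287}{144} \approx 1.9931$)
$q{\left(k \right)} = \frac{287}{144} + k$ ($q{\left(k \right)} = k + \frac{287}{144} = \frac{287}{144} + k$)
$\left(\left(6 + 6\right)^{2} + 33\right) S{\left(6 \right)} + q{\left(-141 \right)} = \left(\left(6 + 6\right)^{2} + 33\right) 0 + \left(\frac{287}{144} - 141\right) = \left(12^{2} + 33\right) 0 - \frac{20017}{144} = \left(144 + 33\right) 0 - \frac{20017}{144} = 177 \cdot 0 - \frac{20017}{144} = 0 - \frac{20017}{144} = - \frac{20017}{144}$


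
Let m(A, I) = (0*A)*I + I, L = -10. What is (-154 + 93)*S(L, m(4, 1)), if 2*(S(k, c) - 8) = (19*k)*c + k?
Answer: 5612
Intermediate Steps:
m(A, I) = I (m(A, I) = 0*I + I = 0 + I = I)
S(k, c) = 8 + k/2 + 19*c*k/2 (S(k, c) = 8 + ((19*k)*c + k)/2 = 8 + (19*c*k + k)/2 = 8 + (k + 19*c*k)/2 = 8 + (k/2 + 19*c*k/2) = 8 + k/2 + 19*c*k/2)
(-154 + 93)*S(L, m(4, 1)) = (-154 + 93)*(8 + (½)*(-10) + (19/2)*1*(-10)) = -61*(8 - 5 - 95) = -61*(-92) = 5612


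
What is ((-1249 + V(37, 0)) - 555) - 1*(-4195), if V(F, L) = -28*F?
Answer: 1355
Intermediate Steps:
((-1249 + V(37, 0)) - 555) - 1*(-4195) = ((-1249 - 28*37) - 555) - 1*(-4195) = ((-1249 - 1036) - 555) + 4195 = (-2285 - 555) + 4195 = -2840 + 4195 = 1355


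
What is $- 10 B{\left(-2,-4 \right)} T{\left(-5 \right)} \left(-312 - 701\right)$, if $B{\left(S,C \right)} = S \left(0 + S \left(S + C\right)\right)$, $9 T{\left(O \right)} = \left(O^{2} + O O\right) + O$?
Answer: $-1215600$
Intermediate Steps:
$T{\left(O \right)} = \frac{O}{9} + \frac{2 O^{2}}{9}$ ($T{\left(O \right)} = \frac{\left(O^{2} + O O\right) + O}{9} = \frac{\left(O^{2} + O^{2}\right) + O}{9} = \frac{2 O^{2} + O}{9} = \frac{O + 2 O^{2}}{9} = \frac{O}{9} + \frac{2 O^{2}}{9}$)
$B{\left(S,C \right)} = S^{2} \left(C + S\right)$ ($B{\left(S,C \right)} = S \left(0 + S \left(C + S\right)\right) = S S \left(C + S\right) = S^{2} \left(C + S\right)$)
$- 10 B{\left(-2,-4 \right)} T{\left(-5 \right)} \left(-312 - 701\right) = - 10 \left(-2\right)^{2} \left(-4 - 2\right) \frac{1}{9} \left(-5\right) \left(1 + 2 \left(-5\right)\right) \left(-312 - 701\right) = - 10 \cdot 4 \left(-6\right) \frac{1}{9} \left(-5\right) \left(1 - 10\right) \left(-1013\right) = \left(-10\right) \left(-24\right) \frac{1}{9} \left(-5\right) \left(-9\right) \left(-1013\right) = 240 \cdot 5 \left(-1013\right) = 1200 \left(-1013\right) = -1215600$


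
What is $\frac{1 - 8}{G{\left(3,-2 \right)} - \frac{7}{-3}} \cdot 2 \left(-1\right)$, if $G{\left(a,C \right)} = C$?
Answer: $42$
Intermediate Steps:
$\frac{1 - 8}{G{\left(3,-2 \right)} - \frac{7}{-3}} \cdot 2 \left(-1\right) = \frac{1 - 8}{-2 - \frac{7}{-3}} \cdot 2 \left(-1\right) = - \frac{7}{-2 - - \frac{7}{3}} \cdot 2 \left(-1\right) = - \frac{7}{-2 + \frac{7}{3}} \cdot 2 \left(-1\right) = - 7 \frac{1}{\frac{1}{3}} \cdot 2 \left(-1\right) = \left(-7\right) 3 \cdot 2 \left(-1\right) = \left(-21\right) 2 \left(-1\right) = \left(-42\right) \left(-1\right) = 42$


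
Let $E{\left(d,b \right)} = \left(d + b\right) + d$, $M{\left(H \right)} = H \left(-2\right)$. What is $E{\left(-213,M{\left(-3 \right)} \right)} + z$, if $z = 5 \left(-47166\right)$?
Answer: $-236250$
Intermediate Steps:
$M{\left(H \right)} = - 2 H$
$z = -235830$
$E{\left(d,b \right)} = b + 2 d$ ($E{\left(d,b \right)} = \left(b + d\right) + d = b + 2 d$)
$E{\left(-213,M{\left(-3 \right)} \right)} + z = \left(\left(-2\right) \left(-3\right) + 2 \left(-213\right)\right) - 235830 = \left(6 - 426\right) - 235830 = -420 - 235830 = -236250$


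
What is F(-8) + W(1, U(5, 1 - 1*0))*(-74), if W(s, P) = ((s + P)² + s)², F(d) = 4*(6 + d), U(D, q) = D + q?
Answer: -185008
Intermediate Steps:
F(d) = 24 + 4*d
W(s, P) = (s + (P + s)²)² (W(s, P) = ((P + s)² + s)² = (s + (P + s)²)²)
F(-8) + W(1, U(5, 1 - 1*0))*(-74) = (24 + 4*(-8)) + (1 + ((5 + (1 - 1*0)) + 1)²)²*(-74) = (24 - 32) + (1 + ((5 + (1 + 0)) + 1)²)²*(-74) = -8 + (1 + ((5 + 1) + 1)²)²*(-74) = -8 + (1 + (6 + 1)²)²*(-74) = -8 + (1 + 7²)²*(-74) = -8 + (1 + 49)²*(-74) = -8 + 50²*(-74) = -8 + 2500*(-74) = -8 - 185000 = -185008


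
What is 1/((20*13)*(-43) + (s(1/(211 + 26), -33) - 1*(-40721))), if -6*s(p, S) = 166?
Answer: 3/88540 ≈ 3.3883e-5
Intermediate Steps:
s(p, S) = -83/3 (s(p, S) = -⅙*166 = -83/3)
1/((20*13)*(-43) + (s(1/(211 + 26), -33) - 1*(-40721))) = 1/((20*13)*(-43) + (-83/3 - 1*(-40721))) = 1/(260*(-43) + (-83/3 + 40721)) = 1/(-11180 + 122080/3) = 1/(88540/3) = 3/88540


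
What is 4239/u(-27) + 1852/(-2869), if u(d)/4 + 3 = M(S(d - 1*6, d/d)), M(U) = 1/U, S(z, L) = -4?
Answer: -12185767/37297 ≈ -326.72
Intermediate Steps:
u(d) = -13 (u(d) = -12 + 4/(-4) = -12 + 4*(-1/4) = -12 - 1 = -13)
4239/u(-27) + 1852/(-2869) = 4239/(-13) + 1852/(-2869) = 4239*(-1/13) + 1852*(-1/2869) = -4239/13 - 1852/2869 = -12185767/37297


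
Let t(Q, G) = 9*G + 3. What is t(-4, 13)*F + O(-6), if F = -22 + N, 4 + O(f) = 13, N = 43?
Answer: 2529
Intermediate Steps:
t(Q, G) = 3 + 9*G
O(f) = 9 (O(f) = -4 + 13 = 9)
F = 21 (F = -22 + 43 = 21)
t(-4, 13)*F + O(-6) = (3 + 9*13)*21 + 9 = (3 + 117)*21 + 9 = 120*21 + 9 = 2520 + 9 = 2529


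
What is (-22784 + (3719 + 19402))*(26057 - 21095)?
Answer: 1672194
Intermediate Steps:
(-22784 + (3719 + 19402))*(26057 - 21095) = (-22784 + 23121)*4962 = 337*4962 = 1672194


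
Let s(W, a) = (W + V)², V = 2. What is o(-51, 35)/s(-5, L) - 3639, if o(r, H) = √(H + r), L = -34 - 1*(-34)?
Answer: -3639 + 4*I/9 ≈ -3639.0 + 0.44444*I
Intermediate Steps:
L = 0 (L = -34 + 34 = 0)
s(W, a) = (2 + W)² (s(W, a) = (W + 2)² = (2 + W)²)
o(-51, 35)/s(-5, L) - 3639 = √(35 - 51)/((2 - 5)²) - 3639 = √(-16)/((-3)²) - 3639 = (4*I)/9 - 3639 = (4*I)*(⅑) - 3639 = 4*I/9 - 3639 = -3639 + 4*I/9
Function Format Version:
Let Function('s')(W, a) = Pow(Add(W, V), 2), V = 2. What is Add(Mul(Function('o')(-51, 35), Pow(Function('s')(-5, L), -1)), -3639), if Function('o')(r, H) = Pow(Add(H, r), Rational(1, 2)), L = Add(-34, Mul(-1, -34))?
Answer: Add(-3639, Mul(Rational(4, 9), I)) ≈ Add(-3639.0, Mul(0.44444, I))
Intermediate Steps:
L = 0 (L = Add(-34, 34) = 0)
Function('s')(W, a) = Pow(Add(2, W), 2) (Function('s')(W, a) = Pow(Add(W, 2), 2) = Pow(Add(2, W), 2))
Add(Mul(Function('o')(-51, 35), Pow(Function('s')(-5, L), -1)), -3639) = Add(Mul(Pow(Add(35, -51), Rational(1, 2)), Pow(Pow(Add(2, -5), 2), -1)), -3639) = Add(Mul(Pow(-16, Rational(1, 2)), Pow(Pow(-3, 2), -1)), -3639) = Add(Mul(Mul(4, I), Pow(9, -1)), -3639) = Add(Mul(Mul(4, I), Rational(1, 9)), -3639) = Add(Mul(Rational(4, 9), I), -3639) = Add(-3639, Mul(Rational(4, 9), I))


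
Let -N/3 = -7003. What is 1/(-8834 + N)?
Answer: 1/12175 ≈ 8.2136e-5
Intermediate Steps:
N = 21009 (N = -3*(-7003) = 21009)
1/(-8834 + N) = 1/(-8834 + 21009) = 1/12175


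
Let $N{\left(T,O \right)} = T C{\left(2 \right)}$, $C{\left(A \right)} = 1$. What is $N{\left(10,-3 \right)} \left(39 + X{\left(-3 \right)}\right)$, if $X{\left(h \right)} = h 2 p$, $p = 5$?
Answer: $90$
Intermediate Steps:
$N{\left(T,O \right)} = T$ ($N{\left(T,O \right)} = T 1 = T$)
$X{\left(h \right)} = 10 h$ ($X{\left(h \right)} = h 2 \cdot 5 = 2 h 5 = 10 h$)
$N{\left(10,-3 \right)} \left(39 + X{\left(-3 \right)}\right) = 10 \left(39 + 10 \left(-3\right)\right) = 10 \left(39 - 30\right) = 10 \cdot 9 = 90$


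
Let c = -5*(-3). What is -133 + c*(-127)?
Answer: -2038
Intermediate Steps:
c = 15
-133 + c*(-127) = -133 + 15*(-127) = -133 - 1905 = -2038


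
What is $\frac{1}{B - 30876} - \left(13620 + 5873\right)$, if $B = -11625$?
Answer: $- \frac{828471994}{42501} \approx -19493.0$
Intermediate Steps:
$\frac{1}{B - 30876} - \left(13620 + 5873\right) = \frac{1}{-11625 - 30876} - \left(13620 + 5873\right) = \frac{1}{-42501} - 19493 = - \frac{1}{42501} - 19493 = - \frac{828471994}{42501}$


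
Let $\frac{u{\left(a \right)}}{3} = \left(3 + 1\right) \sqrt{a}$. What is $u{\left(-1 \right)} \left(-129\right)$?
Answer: $- 1548 i \approx - 1548.0 i$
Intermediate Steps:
$u{\left(a \right)} = 12 \sqrt{a}$ ($u{\left(a \right)} = 3 \left(3 + 1\right) \sqrt{a} = 3 \cdot 4 \sqrt{a} = 12 \sqrt{a}$)
$u{\left(-1 \right)} \left(-129\right) = 12 \sqrt{-1} \left(-129\right) = 12 i \left(-129\right) = - 1548 i$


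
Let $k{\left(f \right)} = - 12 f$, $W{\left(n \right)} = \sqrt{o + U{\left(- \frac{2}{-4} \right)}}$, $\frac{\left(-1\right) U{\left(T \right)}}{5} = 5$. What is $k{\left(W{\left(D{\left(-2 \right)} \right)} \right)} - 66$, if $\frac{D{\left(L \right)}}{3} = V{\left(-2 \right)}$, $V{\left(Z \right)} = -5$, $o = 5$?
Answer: $-66 - 24 i \sqrt{5} \approx -66.0 - 53.666 i$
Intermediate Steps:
$D{\left(L \right)} = -15$ ($D{\left(L \right)} = 3 \left(-5\right) = -15$)
$U{\left(T \right)} = -25$ ($U{\left(T \right)} = \left(-5\right) 5 = -25$)
$W{\left(n \right)} = 2 i \sqrt{5}$ ($W{\left(n \right)} = \sqrt{5 - 25} = \sqrt{-20} = 2 i \sqrt{5}$)
$k{\left(W{\left(D{\left(-2 \right)} \right)} \right)} - 66 = - 12 \cdot 2 i \sqrt{5} - 66 = - 24 i \sqrt{5} - 66 = -66 - 24 i \sqrt{5}$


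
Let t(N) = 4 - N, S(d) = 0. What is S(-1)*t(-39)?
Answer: 0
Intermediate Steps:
S(-1)*t(-39) = 0*(4 - 1*(-39)) = 0*(4 + 39) = 0*43 = 0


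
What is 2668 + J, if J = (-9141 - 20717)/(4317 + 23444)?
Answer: 74036490/27761 ≈ 2666.9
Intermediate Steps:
J = -29858/27761 ≈ -1.0755
2668 + J = 2668 - 29858/27761 = 74036490/27761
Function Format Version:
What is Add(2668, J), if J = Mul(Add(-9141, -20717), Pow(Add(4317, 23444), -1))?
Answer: Rational(74036490, 27761) ≈ 2666.9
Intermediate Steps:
J = Rational(-29858, 27761) (J = Mul(-29858, Pow(27761, -1)) = Mul(-29858, Rational(1, 27761)) = Rational(-29858, 27761) ≈ -1.0755)
Add(2668, J) = Add(2668, Rational(-29858, 27761)) = Rational(74036490, 27761)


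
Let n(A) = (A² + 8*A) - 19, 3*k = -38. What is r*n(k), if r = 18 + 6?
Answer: 2888/3 ≈ 962.67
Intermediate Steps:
k = -38/3 (k = (⅓)*(-38) = -38/3 ≈ -12.667)
n(A) = -19 + A² + 8*A
r = 24
r*n(k) = 24*(-19 + (-38/3)² + 8*(-38/3)) = 24*(-19 + 1444/9 - 304/3) = 24*(361/9) = 2888/3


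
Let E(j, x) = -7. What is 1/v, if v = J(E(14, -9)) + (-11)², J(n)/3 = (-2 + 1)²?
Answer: 1/124 ≈ 0.0080645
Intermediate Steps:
J(n) = 3 (J(n) = 3*(-2 + 1)² = 3*(-1)² = 3*1 = 3)
v = 124 (v = 3 + (-11)² = 3 + 121 = 124)
1/v = 1/124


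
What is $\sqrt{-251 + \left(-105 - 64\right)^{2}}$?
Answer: $\sqrt{28310} \approx 168.26$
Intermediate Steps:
$\sqrt{-251 + \left(-105 - 64\right)^{2}} = \sqrt{-251 + \left(-169\right)^{2}} = \sqrt{-251 + 28561} = \sqrt{28310}$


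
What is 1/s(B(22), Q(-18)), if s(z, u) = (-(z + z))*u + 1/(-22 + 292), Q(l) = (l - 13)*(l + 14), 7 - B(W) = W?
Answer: 270/1004401 ≈ 0.00026882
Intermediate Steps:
B(W) = 7 - W
Q(l) = (-13 + l)*(14 + l)
s(z, u) = 1/270 - 2*u*z (s(z, u) = (-2*z)*u + 1/270 = -2*u*z + 1/270 = 1/270 - 2*u*z)
1/s(B(22), Q(-18)) = 1/(1/270 - 2*(-182 - 18 + (-18)**2)*(7 - 1*22)) = 1/(1/270 - 2*(-182 - 18 + 324)*(7 - 22)) = 1/(1/270 - 2*124*(-15)) = 1/(1/270 + 3720) = 1/(1004401/270) = 270/1004401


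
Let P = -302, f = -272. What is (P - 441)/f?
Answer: 743/272 ≈ 2.7316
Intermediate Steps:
(P - 441)/f = (-302 - 441)/(-272) = -743*(-1/272) = 743/272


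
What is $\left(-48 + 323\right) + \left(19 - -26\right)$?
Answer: $320$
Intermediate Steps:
$\left(-48 + 323\right) + \left(19 - -26\right) = 275 + \left(19 + 26\right) = 275 + 45 = 320$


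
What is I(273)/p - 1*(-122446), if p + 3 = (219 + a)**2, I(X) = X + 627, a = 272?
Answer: 14759518844/120539 ≈ 1.2245e+5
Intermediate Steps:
I(X) = 627 + X
p = 241078 (p = -3 + (219 + 272)**2 = -3 + 491**2 = -3 + 241081 = 241078)
I(273)/p - 1*(-122446) = (627 + 273)/241078 - 1*(-122446) = 900*(1/241078) + 122446 = 450/120539 + 122446 = 14759518844/120539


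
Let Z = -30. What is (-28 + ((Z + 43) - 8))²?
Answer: 529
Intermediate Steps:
(-28 + ((Z + 43) - 8))² = (-28 + ((-30 + 43) - 8))² = (-28 + (13 - 8))² = (-28 + 5)² = (-23)² = 529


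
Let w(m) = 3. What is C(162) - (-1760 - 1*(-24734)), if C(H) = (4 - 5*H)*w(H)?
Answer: -25392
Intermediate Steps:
C(H) = 12 - 15*H (C(H) = (4 - 5*H)*3 = 12 - 15*H)
C(162) - (-1760 - 1*(-24734)) = (12 - 15*162) - (-1760 - 1*(-24734)) = (12 - 2430) - (-1760 + 24734) = -2418 - 1*22974 = -2418 - 22974 = -25392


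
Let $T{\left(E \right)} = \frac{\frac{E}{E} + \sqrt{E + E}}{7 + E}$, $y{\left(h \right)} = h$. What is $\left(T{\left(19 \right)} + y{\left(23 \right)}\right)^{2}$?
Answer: $\frac{\left(599 + \sqrt{38}\right)^{2}}{676} \approx 541.75$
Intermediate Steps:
$T{\left(E \right)} = \frac{1 + \sqrt{2} \sqrt{E}}{7 + E}$ ($T{\left(E \right)} = \frac{1 + \sqrt{2 E}}{7 + E} = \frac{1 + \sqrt{2} \sqrt{E}}{7 + E}$)
$\left(T{\left(19 \right)} + y{\left(23 \right)}\right)^{2} = \left(\frac{1 + \sqrt{2} \sqrt{19}}{7 + 19} + 23\right)^{2} = \left(\frac{1 + \sqrt{38}}{26} + 23\right)^{2} = \left(\left(\frac{1}{26} + \frac{\sqrt{38}}{26}\right) + 23\right)^{2} = \left(\frac{599}{26} + \frac{\sqrt{38}}{26}\right)^{2}$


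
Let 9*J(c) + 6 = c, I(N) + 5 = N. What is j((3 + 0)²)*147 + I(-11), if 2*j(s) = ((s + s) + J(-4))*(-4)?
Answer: -14944/3 ≈ -4981.3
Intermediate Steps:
I(N) = -5 + N
J(c) = -⅔ + c/9
j(s) = 20/9 - 4*s (j(s) = (((s + s) + (-⅔ + (⅑)*(-4)))*(-4))/2 = ((2*s + (-⅔ - 4/9))*(-4))/2 = ((2*s - 10/9)*(-4))/2 = ((-10/9 + 2*s)*(-4))/2 = (40/9 - 8*s)/2 = 20/9 - 4*s)
j((3 + 0)²)*147 + I(-11) = (20/9 - 4*(3 + 0)²)*147 + (-5 - 11) = (20/9 - 4*3²)*147 - 16 = (20/9 - 4*9)*147 - 16 = (20/9 - 36)*147 - 16 = -304/9*147 - 16 = -14896/3 - 16 = -14944/3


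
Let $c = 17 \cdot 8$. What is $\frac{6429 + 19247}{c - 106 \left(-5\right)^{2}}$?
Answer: $- \frac{12838}{1257} \approx -10.213$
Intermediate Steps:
$c = 136$
$\frac{6429 + 19247}{c - 106 \left(-5\right)^{2}} = \frac{6429 + 19247}{136 - 106 \left(-5\right)^{2}} = \frac{25676}{136 - 2650} = \frac{25676}{-2514} = 25676 \left(- \frac{1}{2514}\right) = - \frac{12838}{1257}$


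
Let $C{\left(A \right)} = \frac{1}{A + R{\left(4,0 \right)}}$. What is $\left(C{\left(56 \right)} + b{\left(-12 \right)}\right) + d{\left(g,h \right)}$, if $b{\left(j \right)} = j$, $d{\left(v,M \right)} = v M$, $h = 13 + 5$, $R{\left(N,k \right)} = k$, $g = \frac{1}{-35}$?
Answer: $- \frac{3499}{280} \approx -12.496$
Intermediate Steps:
$g = - \frac{1}{35} \approx -0.028571$
$h = 18$
$d{\left(v,M \right)} = M v$
$C{\left(A \right)} = \frac{1}{A}$ ($C{\left(A \right)} = \frac{1}{A + 0} = \frac{1}{A}$)
$\left(C{\left(56 \right)} + b{\left(-12 \right)}\right) + d{\left(g,h \right)} = \left(\frac{1}{56} - 12\right) + 18 \left(- \frac{1}{35}\right) = \left(\frac{1}{56} - 12\right) - \frac{18}{35} = - \frac{671}{56} - \frac{18}{35} = - \frac{3499}{280}$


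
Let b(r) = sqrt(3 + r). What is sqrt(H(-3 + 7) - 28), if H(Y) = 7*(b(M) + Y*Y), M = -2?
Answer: sqrt(91) ≈ 9.5394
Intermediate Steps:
H(Y) = 7 + 7*Y**2 (H(Y) = 7*(sqrt(3 - 2) + Y*Y) = 7*(sqrt(1) + Y**2) = 7*(1 + Y**2) = 7 + 7*Y**2)
sqrt(H(-3 + 7) - 28) = sqrt((7 + 7*(-3 + 7)**2) - 28) = sqrt((7 + 7*4**2) - 28) = sqrt((7 + 7*16) - 28) = sqrt((7 + 112) - 28) = sqrt(119 - 28) = sqrt(91)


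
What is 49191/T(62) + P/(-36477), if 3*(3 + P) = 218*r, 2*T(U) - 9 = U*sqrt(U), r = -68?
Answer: -13337206861/3724515351 + 6099684*sqrt(62)/238247 ≈ 198.01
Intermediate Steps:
T(U) = 9/2 + U**(3/2)/2 (T(U) = 9/2 + (U*sqrt(U))/2 = 9/2 + U**(3/2)/2)
P = -14833/3 (P = -3 + (218*(-68))/3 = -3 + (1/3)*(-14824) = -3 - 14824/3 = -14833/3 ≈ -4944.3)
49191/T(62) + P/(-36477) = 49191/(9/2 + 62**(3/2)/2) - 14833/3/(-36477) = 49191/(9/2 + (62*sqrt(62))/2) - 14833/3*(-1/36477) = 49191/(9/2 + 31*sqrt(62)) + 2119/15633 = 2119/15633 + 49191/(9/2 + 31*sqrt(62))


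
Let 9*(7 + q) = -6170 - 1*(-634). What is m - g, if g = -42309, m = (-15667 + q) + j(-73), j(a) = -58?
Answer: 233657/9 ≈ 25962.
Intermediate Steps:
q = -5599/9 (q = -7 + (-6170 - 1*(-634))/9 = -7 + (-6170 + 634)/9 = -7 + (1/9)*(-5536) = -7 - 5536/9 = -5599/9 ≈ -622.11)
m = -147124/9 (m = (-15667 - 5599/9) - 58 = -146602/9 - 58 = -147124/9 ≈ -16347.)
m - g = -147124/9 - 1*(-42309) = -147124/9 + 42309 = 233657/9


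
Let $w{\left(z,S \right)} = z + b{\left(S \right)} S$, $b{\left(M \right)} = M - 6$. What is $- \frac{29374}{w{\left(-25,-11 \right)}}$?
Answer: $- \frac{14687}{81} \approx -181.32$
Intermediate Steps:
$b{\left(M \right)} = -6 + M$ ($b{\left(M \right)} = M - 6 = -6 + M$)
$w{\left(z,S \right)} = z + S \left(-6 + S\right)$ ($w{\left(z,S \right)} = z + \left(-6 + S\right) S = z + S \left(-6 + S\right)$)
$- \frac{29374}{w{\left(-25,-11 \right)}} = - \frac{29374}{-25 - 11 \left(-6 - 11\right)} = - \frac{29374}{-25 - -187} = - \frac{29374}{-25 + 187} = - \frac{29374}{162} = \left(-29374\right) \frac{1}{162} = - \frac{14687}{81}$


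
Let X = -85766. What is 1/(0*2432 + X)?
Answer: -1/85766 ≈ -1.1660e-5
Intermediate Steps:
1/(0*2432 + X) = 1/(0*2432 - 85766) = 1/(0 - 85766) = 1/(-85766) = -1/85766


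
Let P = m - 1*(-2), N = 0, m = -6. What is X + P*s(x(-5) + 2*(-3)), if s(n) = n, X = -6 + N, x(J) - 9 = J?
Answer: 2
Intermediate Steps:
x(J) = 9 + J
X = -6 (X = -6 + 0 = -6)
P = -4 (P = -6 - 1*(-2) = -6 + 2 = -4)
X + P*s(x(-5) + 2*(-3)) = -6 - 4*((9 - 5) + 2*(-3)) = -6 - 4*(4 - 6) = -6 - 4*(-2) = -6 + 8 = 2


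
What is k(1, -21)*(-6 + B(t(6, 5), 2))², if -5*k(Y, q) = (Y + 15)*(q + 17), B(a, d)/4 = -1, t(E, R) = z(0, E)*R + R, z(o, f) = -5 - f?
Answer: 1280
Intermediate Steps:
t(E, R) = R + R*(-5 - E) (t(E, R) = (-5 - E)*R + R = R*(-5 - E) + R = R + R*(-5 - E))
B(a, d) = -4 (B(a, d) = 4*(-1) = -4)
k(Y, q) = -(15 + Y)*(17 + q)/5 (k(Y, q) = -(Y + 15)*(q + 17)/5 = -(15 + Y)*(17 + q)/5)
k(1, -21)*(-6 + B(t(6, 5), 2))² = (-51 - 3*(-21) - 17/5*1 - ⅕*1*(-21))*(-6 - 4)² = (-51 + 63 - 17/5 + 21/5)*(-10)² = (64/5)*100 = 1280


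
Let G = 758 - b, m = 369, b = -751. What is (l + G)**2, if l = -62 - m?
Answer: 1162084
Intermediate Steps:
G = 1509 (G = 758 - 1*(-751) = 758 + 751 = 1509)
l = -431 (l = -62 - 1*369 = -62 - 369 = -431)
(l + G)**2 = (-431 + 1509)**2 = 1078**2 = 1162084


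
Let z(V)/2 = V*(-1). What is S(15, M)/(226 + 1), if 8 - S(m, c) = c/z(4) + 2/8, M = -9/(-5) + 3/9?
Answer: 481/13620 ≈ 0.035316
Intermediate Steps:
z(V) = -2*V (z(V) = 2*(V*(-1)) = 2*(-V) = -2*V)
M = 32/15 (M = -9*(-⅕) + 3*(⅑) = 9/5 + ⅓ = 32/15 ≈ 2.1333)
S(m, c) = 31/4 + c/8 (S(m, c) = 8 - (c/((-2*4)) + 2/8) = 8 - (c/(-8) + 2*(⅛)) = 8 - (c*(-⅛) + ¼) = 8 - (-c/8 + ¼) = 8 - (¼ - c/8) = 8 + (-¼ + c/8) = 31/4 + c/8)
S(15, M)/(226 + 1) = (31/4 + (⅛)*(32/15))/(226 + 1) = (31/4 + 4/15)/227 = (1/227)*(481/60) = 481/13620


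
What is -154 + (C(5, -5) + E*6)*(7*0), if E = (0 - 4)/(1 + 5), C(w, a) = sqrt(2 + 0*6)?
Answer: -154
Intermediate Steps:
C(w, a) = sqrt(2) (C(w, a) = sqrt(2 + 0) = sqrt(2))
E = -2/3 (E = -4/6 = -4*1/6 = -2/3 ≈ -0.66667)
-154 + (C(5, -5) + E*6)*(7*0) = -154 + (sqrt(2) - 2/3*6)*(7*0) = -154 + (sqrt(2) - 4)*0 = -154 + (-4 + sqrt(2))*0 = -154 + 0 = -154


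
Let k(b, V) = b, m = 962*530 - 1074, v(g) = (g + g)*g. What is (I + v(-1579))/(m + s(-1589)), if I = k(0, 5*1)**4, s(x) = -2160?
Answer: 2493241/253313 ≈ 9.8425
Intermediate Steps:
v(g) = 2*g**2 (v(g) = (2*g)*g = 2*g**2)
m = 508786 (m = 509860 - 1074 = 508786)
I = 0 (I = 0**4 = 0)
(I + v(-1579))/(m + s(-1589)) = (0 + 2*(-1579)**2)/(508786 - 2160) = (0 + 2*2493241)/506626 = (0 + 4986482)*(1/506626) = 4986482*(1/506626) = 2493241/253313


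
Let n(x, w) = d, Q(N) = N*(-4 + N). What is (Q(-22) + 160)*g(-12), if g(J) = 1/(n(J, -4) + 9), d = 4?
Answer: 732/13 ≈ 56.308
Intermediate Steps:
n(x, w) = 4
g(J) = 1/13 (g(J) = 1/(4 + 9) = 1/13)
(Q(-22) + 160)*g(-12) = (-22*(-4 - 22) + 160)*(1/13) = (-22*(-26) + 160)*(1/13) = (572 + 160)*(1/13) = 732*(1/13) = 732/13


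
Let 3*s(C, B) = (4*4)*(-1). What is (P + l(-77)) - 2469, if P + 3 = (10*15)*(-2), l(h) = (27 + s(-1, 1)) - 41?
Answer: -8374/3 ≈ -2791.3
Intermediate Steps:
s(C, B) = -16/3 (s(C, B) = ((4*4)*(-1))/3 = (16*(-1))/3 = (1/3)*(-16) = -16/3)
l(h) = -58/3 (l(h) = (27 - 16/3) - 41 = 65/3 - 41 = -58/3)
P = -303 (P = -3 + (10*15)*(-2) = -3 + 150*(-2) = -3 - 300 = -303)
(P + l(-77)) - 2469 = (-303 - 58/3) - 2469 = -967/3 - 2469 = -8374/3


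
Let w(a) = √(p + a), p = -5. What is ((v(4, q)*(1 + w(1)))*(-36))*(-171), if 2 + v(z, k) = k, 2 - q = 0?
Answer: 0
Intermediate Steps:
q = 2 (q = 2 - 1*0 = 2 + 0 = 2)
v(z, k) = -2 + k
w(a) = √(-5 + a)
((v(4, q)*(1 + w(1)))*(-36))*(-171) = (((-2 + 2)*(1 + √(-5 + 1)))*(-36))*(-171) = ((0*(1 + √(-4)))*(-36))*(-171) = ((0*(1 + 2*I))*(-36))*(-171) = (0*(-36))*(-171) = 0*(-171) = 0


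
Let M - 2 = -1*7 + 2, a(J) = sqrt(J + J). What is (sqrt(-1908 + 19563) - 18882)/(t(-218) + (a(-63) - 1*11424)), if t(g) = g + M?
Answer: 219880890/135606151 - 11645*sqrt(17655)/135606151 - 3*I*sqrt(247170)/135606151 + 56646*I*sqrt(14)/135606151 ≈ 1.6101 + 0.001552*I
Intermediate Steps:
a(J) = sqrt(2)*sqrt(J) (a(J) = sqrt(2*J) = sqrt(2)*sqrt(J))
M = -3 (M = 2 + (-1*7 + 2) = 2 + (-7 + 2) = 2 - 5 = -3)
t(g) = -3 + g (t(g) = g - 3 = -3 + g)
(sqrt(-1908 + 19563) - 18882)/(t(-218) + (a(-63) - 1*11424)) = (sqrt(-1908 + 19563) - 18882)/((-3 - 218) + (sqrt(2)*sqrt(-63) - 1*11424)) = (sqrt(17655) - 18882)/(-221 + (sqrt(2)*(3*I*sqrt(7)) - 11424)) = (-18882 + sqrt(17655))/(-221 + (3*I*sqrt(14) - 11424)) = (-18882 + sqrt(17655))/(-221 + (-11424 + 3*I*sqrt(14))) = (-18882 + sqrt(17655))/(-11645 + 3*I*sqrt(14))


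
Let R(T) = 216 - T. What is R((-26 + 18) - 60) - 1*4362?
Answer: -4078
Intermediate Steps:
R((-26 + 18) - 60) - 1*4362 = (216 - ((-26 + 18) - 60)) - 1*4362 = (216 - (-8 - 60)) - 4362 = (216 - 1*(-68)) - 4362 = (216 + 68) - 4362 = 284 - 4362 = -4078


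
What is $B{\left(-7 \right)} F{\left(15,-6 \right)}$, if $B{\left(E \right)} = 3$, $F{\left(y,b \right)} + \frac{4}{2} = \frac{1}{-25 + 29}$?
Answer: $- \frac{21}{4} \approx -5.25$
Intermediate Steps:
$F{\left(y,b \right)} = - \frac{7}{4}$ ($F{\left(y,b \right)} = -2 + \frac{1}{-25 + 29} = -2 + \frac{1}{4} = - \frac{7}{4}$)
$B{\left(-7 \right)} F{\left(15,-6 \right)} = 3 \left(- \frac{7}{4}\right) = - \frac{21}{4}$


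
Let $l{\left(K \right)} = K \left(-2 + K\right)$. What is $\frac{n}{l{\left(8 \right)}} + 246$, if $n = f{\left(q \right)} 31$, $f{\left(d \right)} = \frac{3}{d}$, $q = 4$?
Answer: $\frac{15775}{64} \approx 246.48$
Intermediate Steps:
$n = \frac{93}{4}$ ($n = \frac{3}{4} \cdot 31 = \frac{93}{4} \approx 23.25$)
$\frac{n}{l{\left(8 \right)}} + 246 = \frac{93}{4 \cdot 8 \left(-2 + 8\right)} + 246 = \frac{93}{4 \cdot 8 \cdot 6} + 246 = \frac{93}{4 \cdot 48} + 246 = \frac{93}{4} \cdot \frac{1}{48} + 246 = \frac{31}{64} + 246 = \frac{15775}{64}$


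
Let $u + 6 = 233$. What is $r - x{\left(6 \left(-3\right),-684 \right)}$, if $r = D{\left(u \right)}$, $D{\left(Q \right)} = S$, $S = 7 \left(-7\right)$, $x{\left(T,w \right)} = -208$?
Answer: $159$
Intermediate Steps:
$u = 227$ ($u = -6 + 233 = 227$)
$S = -49$
$D{\left(Q \right)} = -49$
$r = -49$
$r - x{\left(6 \left(-3\right),-684 \right)} = -49 - -208 = -49 + 208 = 159$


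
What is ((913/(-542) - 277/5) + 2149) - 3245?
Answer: -3124859/2710 ≈ -1153.1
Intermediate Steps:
((913/(-542) - 277/5) + 2149) - 3245 = ((913*(-1/542) - 277*⅕) + 2149) - 3245 = ((-913/542 - 277/5) + 2149) - 3245 = (-154699/2710 + 2149) - 3245 = 5669091/2710 - 3245 = -3124859/2710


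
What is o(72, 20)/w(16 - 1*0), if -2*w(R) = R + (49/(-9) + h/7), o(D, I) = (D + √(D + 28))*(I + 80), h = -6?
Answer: -1033200/611 ≈ -1691.0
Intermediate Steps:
o(D, I) = (80 + I)*(D + √(28 + D)) (o(D, I) = (D + √(28 + D))*(80 + I) = (80 + I)*(D + √(28 + D)))
w(R) = 397/126 - R/2 (w(R) = -(R + (49/(-9) - 6/7))/2 = -(R + (49*(-⅑) - 6*⅐))/2 = -(R + (-49/9 - 6/7))/2 = -(R - 397/63)/2 = -(-397/63 + R)/2 = 397/126 - R/2)
o(72, 20)/w(16 - 1*0) = (80*72 + 80*√(28 + 72) + 72*20 + 20*√(28 + 72))/(397/126 - (16 - 1*0)/2) = (5760 + 80*√100 + 1440 + 20*√100)/(397/126 - (16 + 0)/2) = (5760 + 80*10 + 1440 + 20*10)/(397/126 - ½*16) = (5760 + 800 + 1440 + 200)/(397/126 - 8) = 8200/(-611/126) = 8200*(-126/611) = -1033200/611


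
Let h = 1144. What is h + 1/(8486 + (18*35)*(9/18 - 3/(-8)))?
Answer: 41354460/36149 ≈ 1144.0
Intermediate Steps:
h + 1/(8486 + (18*35)*(9/18 - 3/(-8))) = 1144 + 1/(8486 + (18*35)*(9/18 - 3/(-8))) = 1144 + 1/(8486 + 630*(9*(1/18) - 3*(-1/8))) = 1144 + 1/(8486 + 630*(1/2 + 3/8)) = 1144 + 1/(8486 + 630*(7/8)) = 1144 + 1/(8486 + 2205/4) = 1144 + 1/(36149/4) = 1144 + 4/36149 = 41354460/36149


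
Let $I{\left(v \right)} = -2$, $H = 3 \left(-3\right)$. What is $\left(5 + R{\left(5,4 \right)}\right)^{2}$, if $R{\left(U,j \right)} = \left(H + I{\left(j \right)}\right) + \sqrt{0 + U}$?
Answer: $\left(6 - \sqrt{5}\right)^{2} \approx 14.167$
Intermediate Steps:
$H = -9$
$R{\left(U,j \right)} = -11 + \sqrt{U}$ ($R{\left(U,j \right)} = \left(-9 - 2\right) + \sqrt{0 + U} = -11 + \sqrt{U}$)
$\left(5 + R{\left(5,4 \right)}\right)^{2} = \left(5 - \left(11 - \sqrt{5}\right)\right)^{2} = \left(-6 + \sqrt{5}\right)^{2}$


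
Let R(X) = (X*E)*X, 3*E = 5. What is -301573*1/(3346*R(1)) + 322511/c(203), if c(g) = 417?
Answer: 5018341207/6976410 ≈ 719.33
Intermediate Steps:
E = 5/3 (E = (⅓)*5 = 5/3 ≈ 1.6667)
R(X) = 5*X²/3 (R(X) = (X*(5/3))*X = (5*X/3)*X = 5*X²/3)
-301573*1/(3346*R(1)) + 322511/c(203) = -301573/(((5/3)*1²)*3346) + 322511/417 = -301573/(((5/3)*1)*3346) + 322511*(1/417) = -301573/((5/3)*3346) + 322511/417 = -301573/16730/3 + 322511/417 = -301573*3/16730 + 322511/417 = -904719/16730 + 322511/417 = 5018341207/6976410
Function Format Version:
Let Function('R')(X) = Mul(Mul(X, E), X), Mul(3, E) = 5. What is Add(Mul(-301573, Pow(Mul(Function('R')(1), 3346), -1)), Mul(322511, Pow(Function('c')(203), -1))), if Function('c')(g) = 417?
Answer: Rational(5018341207, 6976410) ≈ 719.33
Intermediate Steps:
E = Rational(5, 3) (E = Mul(Rational(1, 3), 5) = Rational(5, 3) ≈ 1.6667)
Function('R')(X) = Mul(Rational(5, 3), Pow(X, 2)) (Function('R')(X) = Mul(Mul(X, Rational(5, 3)), X) = Mul(Mul(Rational(5, 3), X), X) = Mul(Rational(5, 3), Pow(X, 2)))
Add(Mul(-301573, Pow(Mul(Function('R')(1), 3346), -1)), Mul(322511, Pow(Function('c')(203), -1))) = Add(Mul(-301573, Pow(Mul(Mul(Rational(5, 3), Pow(1, 2)), 3346), -1)), Mul(322511, Pow(417, -1))) = Add(Mul(-301573, Pow(Mul(Mul(Rational(5, 3), 1), 3346), -1)), Mul(322511, Rational(1, 417))) = Add(Mul(-301573, Pow(Mul(Rational(5, 3), 3346), -1)), Rational(322511, 417)) = Add(Mul(-301573, Pow(Rational(16730, 3), -1)), Rational(322511, 417)) = Add(Mul(-301573, Rational(3, 16730)), Rational(322511, 417)) = Add(Rational(-904719, 16730), Rational(322511, 417)) = Rational(5018341207, 6976410)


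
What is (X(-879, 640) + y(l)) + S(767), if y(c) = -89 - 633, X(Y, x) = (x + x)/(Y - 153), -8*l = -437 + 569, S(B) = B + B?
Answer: 104588/129 ≈ 810.76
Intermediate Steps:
S(B) = 2*B
l = -33/2 (l = -(-437 + 569)/8 = -⅛*132 = -33/2 ≈ -16.500)
X(Y, x) = 2*x/(-153 + Y) (X(Y, x) = (2*x)/(-153 + Y) = 2*x/(-153 + Y))
y(c) = -722
(X(-879, 640) + y(l)) + S(767) = (2*640/(-153 - 879) - 722) + 2*767 = (2*640/(-1032) - 722) + 1534 = (2*640*(-1/1032) - 722) + 1534 = (-160/129 - 722) + 1534 = -93298/129 + 1534 = 104588/129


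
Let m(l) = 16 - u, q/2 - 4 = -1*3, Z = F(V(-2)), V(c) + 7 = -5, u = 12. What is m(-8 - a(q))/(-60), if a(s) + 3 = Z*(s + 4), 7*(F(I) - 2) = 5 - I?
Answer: -1/15 ≈ -0.066667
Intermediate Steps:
V(c) = -12 (V(c) = -7 - 5 = -12)
F(I) = 19/7 - I/7 (F(I) = 2 + (5 - I)/7 = 2 + (5/7 - I/7) = 19/7 - I/7)
Z = 31/7 (Z = 19/7 - ⅐*(-12) = 19/7 + 12/7 = 31/7 ≈ 4.4286)
q = 2 (q = 8 + 2*(-1*3) = 8 + 2*(-3) = 8 - 6 = 2)
a(s) = 103/7 + 31*s/7 (a(s) = -3 + 31*(s + 4)/7 = -3 + 31*(4 + s)/7 = -3 + (124/7 + 31*s/7) = 103/7 + 31*s/7)
m(l) = 4 (m(l) = 16 - 1*12 = 16 - 12 = 4)
m(-8 - a(q))/(-60) = 4/(-60) = 4*(-1/60) = -1/15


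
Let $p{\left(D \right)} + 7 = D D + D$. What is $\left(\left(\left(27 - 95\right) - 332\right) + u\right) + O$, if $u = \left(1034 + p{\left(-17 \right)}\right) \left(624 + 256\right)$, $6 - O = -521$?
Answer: $1143247$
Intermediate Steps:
$O = 527$ ($O = 6 - -521 = 6 + 521 = 527$)
$p{\left(D \right)} = -7 + D + D^{2}$ ($p{\left(D \right)} = -7 + \left(D D + D\right) = -7 + \left(D^{2} + D\right) = -7 + \left(D + D^{2}\right) = -7 + D + D^{2}$)
$u = 1143120$ ($u = \left(1034 - \left(24 - 289\right)\right) \left(624 + 256\right) = \left(1034 - -265\right) 880 = \left(1034 + 265\right) 880 = 1299 \cdot 880 = 1143120$)
$\left(\left(\left(27 - 95\right) - 332\right) + u\right) + O = \left(\left(\left(27 - 95\right) - 332\right) + 1143120\right) + 527 = \left(\left(-68 - 332\right) + 1143120\right) + 527 = \left(-400 + 1143120\right) + 527 = 1142720 + 527 = 1143247$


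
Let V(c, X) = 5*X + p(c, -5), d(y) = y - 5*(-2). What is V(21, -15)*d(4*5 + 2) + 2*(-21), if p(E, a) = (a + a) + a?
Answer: -2922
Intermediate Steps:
p(E, a) = 3*a (p(E, a) = 2*a + a = 3*a)
d(y) = 10 + y (d(y) = y + 10 = 10 + y)
V(c, X) = -15 + 5*X (V(c, X) = 5*X + 3*(-5) = 5*X - 15 = -15 + 5*X)
V(21, -15)*d(4*5 + 2) + 2*(-21) = (-15 + 5*(-15))*(10 + (4*5 + 2)) + 2*(-21) = (-15 - 75)*(10 + (20 + 2)) - 42 = -90*(10 + 22) - 42 = -90*32 - 42 = -2880 - 42 = -2922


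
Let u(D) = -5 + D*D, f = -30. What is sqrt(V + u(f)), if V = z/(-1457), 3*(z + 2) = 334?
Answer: sqrt(17098115007)/4371 ≈ 29.915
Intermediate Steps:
z = 328/3 (z = -2 + (1/3)*334 = -2 + 334/3 = 328/3 ≈ 109.33)
V = -328/4371 (V = (328/3)/(-1457) = (328/3)*(-1/1457) = -328/4371 ≈ -0.075040)
u(D) = -5 + D**2
sqrt(V + u(f)) = sqrt(-328/4371 + (-5 + (-30)**2)) = sqrt(-328/4371 + (-5 + 900)) = sqrt(-328/4371 + 895) = sqrt(3911717/4371) = sqrt(17098115007)/4371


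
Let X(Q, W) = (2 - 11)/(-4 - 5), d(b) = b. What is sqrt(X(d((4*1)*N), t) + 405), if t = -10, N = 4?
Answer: sqrt(406) ≈ 20.149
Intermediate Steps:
X(Q, W) = 1 (X(Q, W) = -9/(-9) = -9*(-1/9) = 1)
sqrt(X(d((4*1)*N), t) + 405) = sqrt(1 + 405) = sqrt(406)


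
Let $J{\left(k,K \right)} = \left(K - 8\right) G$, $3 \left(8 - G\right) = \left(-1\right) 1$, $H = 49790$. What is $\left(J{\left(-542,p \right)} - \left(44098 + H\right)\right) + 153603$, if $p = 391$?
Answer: $\frac{188720}{3} \approx 62907.0$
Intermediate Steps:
$G = \frac{25}{3}$ ($G = 8 - \frac{\left(-1\right) 1}{3} = 8 - - \frac{1}{3} = 8 + \frac{1}{3} = \frac{25}{3} \approx 8.3333$)
$J{\left(k,K \right)} = - \frac{200}{3} + \frac{25 K}{3}$ ($J{\left(k,K \right)} = \left(K - 8\right) \frac{25}{3} = \left(-8 + K\right) \frac{25}{3} = - \frac{200}{3} + \frac{25 K}{3}$)
$\left(J{\left(-542,p \right)} - \left(44098 + H\right)\right) + 153603 = \left(\left(- \frac{200}{3} + \frac{25}{3} \cdot 391\right) - 93888\right) + 153603 = \left(\left(- \frac{200}{3} + \frac{9775}{3}\right) - 93888\right) + 153603 = \left(\frac{9575}{3} - 93888\right) + 153603 = - \frac{272089}{3} + 153603 = \frac{188720}{3}$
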